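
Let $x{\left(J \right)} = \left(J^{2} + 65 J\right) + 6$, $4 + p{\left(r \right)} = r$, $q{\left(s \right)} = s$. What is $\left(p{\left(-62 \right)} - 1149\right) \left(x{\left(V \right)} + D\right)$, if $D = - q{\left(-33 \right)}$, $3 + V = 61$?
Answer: $-8715195$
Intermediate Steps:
$V = 58$ ($V = -3 + 61 = 58$)
$p{\left(r \right)} = -4 + r$
$x{\left(J \right)} = 6 + J^{2} + 65 J$
$D = 33$ ($D = \left(-1\right) \left(-33\right) = 33$)
$\left(p{\left(-62 \right)} - 1149\right) \left(x{\left(V \right)} + D\right) = \left(\left(-4 - 62\right) - 1149\right) \left(\left(6 + 58^{2} + 65 \cdot 58\right) + 33\right) = \left(-66 - 1149\right) \left(\left(6 + 3364 + 3770\right) + 33\right) = - 1215 \left(7140 + 33\right) = \left(-1215\right) 7173 = -8715195$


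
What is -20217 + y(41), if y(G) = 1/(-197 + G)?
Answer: -3153853/156 ≈ -20217.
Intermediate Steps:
-20217 + y(41) = -20217 + 1/(-197 + 41) = -20217 + 1/(-156) = -20217 - 1/156 = -3153853/156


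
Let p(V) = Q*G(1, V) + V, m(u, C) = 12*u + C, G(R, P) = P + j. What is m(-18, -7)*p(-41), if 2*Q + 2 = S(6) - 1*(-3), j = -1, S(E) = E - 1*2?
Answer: 32558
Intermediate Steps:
S(E) = -2 + E (S(E) = E - 2 = -2 + E)
G(R, P) = -1 + P (G(R, P) = P - 1 = -1 + P)
Q = 5/2 (Q = -1 + ((-2 + 6) - 1*(-3))/2 = -1 + (4 + 3)/2 = -1 + (1/2)*7 = -1 + 7/2 = 5/2 ≈ 2.5000)
m(u, C) = C + 12*u
p(V) = -5/2 + 7*V/2 (p(V) = 5*(-1 + V)/2 + V = (-5/2 + 5*V/2) + V = -5/2 + 7*V/2)
m(-18, -7)*p(-41) = (-7 + 12*(-18))*(-5/2 + (7/2)*(-41)) = (-7 - 216)*(-5/2 - 287/2) = -223*(-146) = 32558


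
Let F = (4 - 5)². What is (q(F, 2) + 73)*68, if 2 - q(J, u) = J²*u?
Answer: 4964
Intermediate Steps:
F = 1 (F = (-1)² = 1)
q(J, u) = 2 - u*J² (q(J, u) = 2 - J²*u = 2 - u*J²)
(q(F, 2) + 73)*68 = ((2 - 1*2*1²) + 73)*68 = ((2 - 1*2*1) + 73)*68 = ((2 - 2) + 73)*68 = (0 + 73)*68 = 73*68 = 4964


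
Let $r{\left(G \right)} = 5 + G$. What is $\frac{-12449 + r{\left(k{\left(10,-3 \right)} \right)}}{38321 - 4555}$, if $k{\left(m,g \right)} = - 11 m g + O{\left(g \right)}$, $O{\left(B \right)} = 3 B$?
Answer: $- \frac{12123}{33766} \approx -0.35903$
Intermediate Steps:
$k{\left(m,g \right)} = 3 g - 11 g m$ ($k{\left(m,g \right)} = - 11 m g + 3 g = - 11 g m + 3 g = 3 g - 11 g m$)
$\frac{-12449 + r{\left(k{\left(10,-3 \right)} \right)}}{38321 - 4555} = \frac{-12449 - \left(-5 + 3 \left(3 - 110\right)\right)}{38321 - 4555} = \frac{-12449 - \left(-5 + 3 \left(3 - 110\right)\right)}{33766} = \left(-12449 + \left(5 - -321\right)\right) \frac{1}{33766} = \left(-12449 + \left(5 + 321\right)\right) \frac{1}{33766} = \left(-12449 + 326\right) \frac{1}{33766} = \left(-12123\right) \frac{1}{33766} = - \frac{12123}{33766}$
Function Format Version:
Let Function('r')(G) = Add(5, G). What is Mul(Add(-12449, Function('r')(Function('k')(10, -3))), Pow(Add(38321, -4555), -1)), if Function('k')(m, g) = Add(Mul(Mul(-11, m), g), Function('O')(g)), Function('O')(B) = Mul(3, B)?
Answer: Rational(-12123, 33766) ≈ -0.35903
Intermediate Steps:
Function('k')(m, g) = Add(Mul(3, g), Mul(-11, g, m)) (Function('k')(m, g) = Add(Mul(Mul(-11, m), g), Mul(3, g)) = Add(Mul(-11, g, m), Mul(3, g)) = Add(Mul(3, g), Mul(-11, g, m)))
Mul(Add(-12449, Function('r')(Function('k')(10, -3))), Pow(Add(38321, -4555), -1)) = Mul(Add(-12449, Add(5, Mul(-3, Add(3, Mul(-11, 10))))), Pow(Add(38321, -4555), -1)) = Mul(Add(-12449, Add(5, Mul(-3, Add(3, -110)))), Pow(33766, -1)) = Mul(Add(-12449, Add(5, Mul(-3, -107))), Rational(1, 33766)) = Mul(Add(-12449, Add(5, 321)), Rational(1, 33766)) = Mul(Add(-12449, 326), Rational(1, 33766)) = Mul(-12123, Rational(1, 33766)) = Rational(-12123, 33766)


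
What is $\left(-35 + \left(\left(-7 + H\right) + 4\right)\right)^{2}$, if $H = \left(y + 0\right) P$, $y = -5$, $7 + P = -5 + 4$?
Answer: $4$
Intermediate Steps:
$P = -8$ ($P = -7 + \left(-5 + 4\right) = -7 - 1 = -8$)
$H = 40$ ($H = \left(-5 + 0\right) \left(-8\right) = \left(-5\right) \left(-8\right) = 40$)
$\left(-35 + \left(\left(-7 + H\right) + 4\right)\right)^{2} = \left(-35 + \left(\left(-7 + 40\right) + 4\right)\right)^{2} = \left(-35 + \left(33 + 4\right)\right)^{2} = \left(-35 + 37\right)^{2} = 2^{2} = 4$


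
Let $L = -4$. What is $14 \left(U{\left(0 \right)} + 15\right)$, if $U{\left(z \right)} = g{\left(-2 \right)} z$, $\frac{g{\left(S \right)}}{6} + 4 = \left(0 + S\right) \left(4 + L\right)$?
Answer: $210$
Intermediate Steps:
$g{\left(S \right)} = -24$ ($g{\left(S \right)} = -24 + 6 \left(0 + S\right) \left(4 - 4\right) = -24 + 6 S 0 = -24 + 6 \cdot 0 = -24 + 0 = -24$)
$U{\left(z \right)} = - 24 z$
$14 \left(U{\left(0 \right)} + 15\right) = 14 \left(\left(-24\right) 0 + 15\right) = 14 \left(0 + 15\right) = 14 \cdot 15 = 210$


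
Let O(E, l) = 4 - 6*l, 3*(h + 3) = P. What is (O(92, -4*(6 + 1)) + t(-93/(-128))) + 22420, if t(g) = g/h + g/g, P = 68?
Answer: 170622615/7552 ≈ 22593.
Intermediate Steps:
h = 59/3 (h = -3 + (⅓)*68 = -3 + 68/3 = 59/3 ≈ 19.667)
t(g) = 1 + 3*g/59 (t(g) = g/(59/3) + g/g = g*(3/59) + 1 = 3*g/59 + 1 = 1 + 3*g/59)
(O(92, -4*(6 + 1)) + t(-93/(-128))) + 22420 = ((4 - (-24)*(6 + 1)) + (1 + 3*(-93/(-128))/59)) + 22420 = ((4 - (-24)*7) + (1 + 3*(-93*(-1/128))/59)) + 22420 = ((4 - 6*(-28)) + (1 + (3/59)*(93/128))) + 22420 = ((4 + 168) + (1 + 279/7552)) + 22420 = (172 + 7831/7552) + 22420 = 1306775/7552 + 22420 = 170622615/7552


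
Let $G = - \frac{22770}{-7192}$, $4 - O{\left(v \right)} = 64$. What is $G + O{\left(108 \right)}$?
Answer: $- \frac{204375}{3596} \approx -56.834$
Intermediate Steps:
$O{\left(v \right)} = -60$ ($O{\left(v \right)} = 4 - 64 = -60$)
$G = \frac{11385}{3596}$ ($G = \left(-22770\right) \left(- \frac{1}{7192}\right) = \frac{11385}{3596} \approx 3.166$)
$G + O{\left(108 \right)} = \frac{11385}{3596} - 60 = - \frac{204375}{3596}$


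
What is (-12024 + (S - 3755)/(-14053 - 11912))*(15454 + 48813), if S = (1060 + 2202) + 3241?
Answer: -6688179029812/8655 ≈ -7.7275e+8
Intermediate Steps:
S = 6503 (S = 3262 + 3241 = 6503)
(-12024 + (S - 3755)/(-14053 - 11912))*(15454 + 48813) = (-12024 + (6503 - 3755)/(-14053 - 11912))*(15454 + 48813) = (-12024 + 2748/(-25965))*64267 = (-12024 + 2748*(-1/25965))*64267 = (-12024 - 916/8655)*64267 = -104068636/8655*64267 = -6688179029812/8655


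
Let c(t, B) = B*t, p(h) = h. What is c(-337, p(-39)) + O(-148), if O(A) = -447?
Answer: 12696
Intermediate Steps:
c(-337, p(-39)) + O(-148) = -39*(-337) - 447 = 13143 - 447 = 12696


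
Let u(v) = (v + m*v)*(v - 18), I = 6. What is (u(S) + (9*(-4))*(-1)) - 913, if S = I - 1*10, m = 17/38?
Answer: -14243/19 ≈ -749.63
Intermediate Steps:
m = 17/38 (m = 17*(1/38) = 17/38 ≈ 0.44737)
S = -4 (S = 6 - 1*10 = 6 - 10 = -4)
u(v) = 55*v*(-18 + v)/38 (u(v) = (v + 17*v/38)*(v - 18) = (55*v/38)*(-18 + v) = 55*v*(-18 + v)/38)
(u(S) + (9*(-4))*(-1)) - 913 = ((55/38)*(-4)*(-18 - 4) + (9*(-4))*(-1)) - 913 = ((55/38)*(-4)*(-22) - 36*(-1)) - 913 = (2420/19 + 36) - 913 = 3104/19 - 913 = -14243/19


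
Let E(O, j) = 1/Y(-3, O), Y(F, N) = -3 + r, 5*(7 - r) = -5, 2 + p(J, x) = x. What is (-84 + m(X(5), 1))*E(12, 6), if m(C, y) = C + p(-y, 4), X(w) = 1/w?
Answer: -409/25 ≈ -16.360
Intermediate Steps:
p(J, x) = -2 + x
r = 8 (r = 7 - ⅕*(-5) = 7 + 1 = 8)
Y(F, N) = 5 (Y(F, N) = -3 + 8 = 5)
E(O, j) = ⅕ (E(O, j) = 1/5 = ⅕)
m(C, y) = 2 + C (m(C, y) = C + (-2 + 4) = C + 2 = 2 + C)
(-84 + m(X(5), 1))*E(12, 6) = (-84 + (2 + 1/5))*(⅕) = (-84 + (2 + ⅕))*(⅕) = (-84 + 11/5)*(⅕) = -409/5*⅕ = -409/25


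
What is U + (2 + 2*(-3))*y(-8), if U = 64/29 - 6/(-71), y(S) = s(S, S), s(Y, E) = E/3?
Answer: 80042/6177 ≈ 12.958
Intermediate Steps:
s(Y, E) = E/3 (s(Y, E) = E*(⅓) = E/3)
y(S) = S/3
U = 4718/2059 (U = 64*(1/29) - 6*(-1/71) = 64/29 + 6/71 = 4718/2059 ≈ 2.2914)
U + (2 + 2*(-3))*y(-8) = 4718/2059 + (2 + 2*(-3))*((⅓)*(-8)) = 4718/2059 + (2 - 6)*(-8/3) = 4718/2059 - 4*(-8/3) = 4718/2059 + 32/3 = 80042/6177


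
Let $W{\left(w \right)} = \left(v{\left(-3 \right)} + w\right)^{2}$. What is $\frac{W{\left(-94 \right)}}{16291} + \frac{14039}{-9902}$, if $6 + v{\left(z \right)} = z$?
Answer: $- \frac{123659031}{161313482} \approx -0.76658$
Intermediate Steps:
$v{\left(z \right)} = -6 + z$
$W{\left(w \right)} = \left(-9 + w\right)^{2}$ ($W{\left(w \right)} = \left(\left(-6 - 3\right) + w\right)^{2} = \left(-9 + w\right)^{2}$)
$\frac{W{\left(-94 \right)}}{16291} + \frac{14039}{-9902} = \frac{\left(-9 - 94\right)^{2}}{16291} + \frac{14039}{-9902} = \left(-103\right)^{2} \cdot \frac{1}{16291} + 14039 \left(- \frac{1}{9902}\right) = 10609 \cdot \frac{1}{16291} - \frac{14039}{9902} = \frac{10609}{16291} - \frac{14039}{9902} = - \frac{123659031}{161313482}$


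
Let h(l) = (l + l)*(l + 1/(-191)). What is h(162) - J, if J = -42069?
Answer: 18060063/191 ≈ 94555.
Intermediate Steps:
h(l) = 2*l*(-1/191 + l) (h(l) = (2*l)*(l - 1/191) = (2*l)*(-1/191 + l) = 2*l*(-1/191 + l))
h(162) - J = (2/191)*162*(-1 + 191*162) - 1*(-42069) = (2/191)*162*(-1 + 30942) + 42069 = (2/191)*162*30941 + 42069 = 10024884/191 + 42069 = 18060063/191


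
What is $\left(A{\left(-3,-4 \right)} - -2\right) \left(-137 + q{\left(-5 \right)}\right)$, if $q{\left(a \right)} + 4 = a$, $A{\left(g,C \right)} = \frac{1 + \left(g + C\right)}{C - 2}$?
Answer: $-438$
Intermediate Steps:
$A{\left(g,C \right)} = \frac{1 + C + g}{-2 + C}$ ($A{\left(g,C \right)} = \frac{1 + \left(C + g\right)}{-2 + C} = \frac{1 + C + g}{-2 + C}$)
$q{\left(a \right)} = -4 + a$
$\left(A{\left(-3,-4 \right)} - -2\right) \left(-137 + q{\left(-5 \right)}\right) = \left(\frac{1 - 4 - 3}{-2 - 4} - -2\right) \left(-137 - 9\right) = \left(\frac{1}{-6} \left(-6\right) + 2\right) \left(-137 - 9\right) = \left(\left(- \frac{1}{6}\right) \left(-6\right) + 2\right) \left(-146\right) = \left(1 + 2\right) \left(-146\right) = 3 \left(-146\right) = -438$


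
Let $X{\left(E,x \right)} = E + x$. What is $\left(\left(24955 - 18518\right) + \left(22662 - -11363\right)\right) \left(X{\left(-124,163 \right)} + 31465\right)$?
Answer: $1274714848$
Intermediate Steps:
$\left(\left(24955 - 18518\right) + \left(22662 - -11363\right)\right) \left(X{\left(-124,163 \right)} + 31465\right) = \left(\left(24955 - 18518\right) + \left(22662 - -11363\right)\right) \left(\left(-124 + 163\right) + 31465\right) = \left(\left(24955 - 18518\right) + \left(22662 + 11363\right)\right) \left(39 + 31465\right) = \left(6437 + 34025\right) 31504 = 40462 \cdot 31504 = 1274714848$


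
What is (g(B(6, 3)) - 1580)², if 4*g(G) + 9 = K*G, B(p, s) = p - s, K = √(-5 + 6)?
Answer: 10004569/4 ≈ 2.5011e+6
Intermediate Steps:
K = 1 (K = √1 = 1)
g(G) = -9/4 + G/4 (g(G) = -9/4 + (1*G)/4 = -9/4 + G/4)
(g(B(6, 3)) - 1580)² = ((-9/4 + (6 - 1*3)/4) - 1580)² = ((-9/4 + (6 - 3)/4) - 1580)² = ((-9/4 + (¼)*3) - 1580)² = ((-9/4 + ¾) - 1580)² = (-3/2 - 1580)² = (-3163/2)² = 10004569/4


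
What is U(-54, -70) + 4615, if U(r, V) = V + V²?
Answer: 9445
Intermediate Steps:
U(-54, -70) + 4615 = -70*(1 - 70) + 4615 = -70*(-69) + 4615 = 4830 + 4615 = 9445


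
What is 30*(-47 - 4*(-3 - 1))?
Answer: -930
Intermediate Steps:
30*(-47 - 4*(-3 - 1)) = 30*(-47 - 4*(-4)) = 30*(-47 + 16) = 30*(-31) = -930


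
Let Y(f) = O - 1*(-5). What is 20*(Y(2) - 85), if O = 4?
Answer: -1520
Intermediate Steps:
Y(f) = 9 (Y(f) = 4 - 1*(-5) = 4 + 5 = 9)
20*(Y(2) - 85) = 20*(9 - 85) = 20*(-76) = -1520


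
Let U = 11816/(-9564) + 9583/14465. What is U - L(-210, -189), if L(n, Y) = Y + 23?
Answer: 5721428633/34585815 ≈ 165.43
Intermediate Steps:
L(n, Y) = 23 + Y
U = -19816657/34585815 (U = 11816*(-1/9564) + 9583*(1/14465) = -2954/2391 + 9583/14465 = -19816657/34585815 ≈ -0.57297)
U - L(-210, -189) = -19816657/34585815 - (23 - 189) = -19816657/34585815 - 1*(-166) = -19816657/34585815 + 166 = 5721428633/34585815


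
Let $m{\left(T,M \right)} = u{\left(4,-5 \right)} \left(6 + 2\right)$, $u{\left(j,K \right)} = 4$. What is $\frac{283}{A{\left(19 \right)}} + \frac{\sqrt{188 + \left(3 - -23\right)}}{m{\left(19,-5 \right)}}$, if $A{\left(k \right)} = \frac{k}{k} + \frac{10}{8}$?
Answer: $\frac{1132}{9} + \frac{\sqrt{214}}{32} \approx 126.23$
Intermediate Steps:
$m{\left(T,M \right)} = 32$ ($m{\left(T,M \right)} = 4 \left(6 + 2\right) = 4 \cdot 8 = 32$)
$A{\left(k \right)} = \frac{9}{4}$ ($A{\left(k \right)} = 1 + 10 \cdot \frac{1}{8} = 1 + \frac{5}{4} = \frac{9}{4}$)
$\frac{283}{A{\left(19 \right)}} + \frac{\sqrt{188 + \left(3 - -23\right)}}{m{\left(19,-5 \right)}} = \frac{283}{\frac{9}{4}} + \frac{\sqrt{188 + \left(3 - -23\right)}}{32} = 283 \cdot \frac{4}{9} + \sqrt{188 + \left(3 + 23\right)} \frac{1}{32} = \frac{1132}{9} + \sqrt{188 + 26} \cdot \frac{1}{32} = \frac{1132}{9} + \sqrt{214} \cdot \frac{1}{32} = \frac{1132}{9} + \frac{\sqrt{214}}{32}$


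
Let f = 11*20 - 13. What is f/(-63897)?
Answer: -69/21299 ≈ -0.0032396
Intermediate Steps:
f = 207 (f = 220 - 13 = 207)
f/(-63897) = 207/(-63897) = 207*(-1/63897) = -69/21299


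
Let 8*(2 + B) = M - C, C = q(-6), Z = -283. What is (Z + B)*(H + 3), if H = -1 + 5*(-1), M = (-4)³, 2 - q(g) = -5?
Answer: 7053/8 ≈ 881.63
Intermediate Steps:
q(g) = 7 (q(g) = 2 - 1*(-5) = 2 + 5 = 7)
M = -64
C = 7
B = -87/8 (B = -2 + (-64 - 1*7)/8 = -2 + (-64 - 7)/8 = -2 + (⅛)*(-71) = -2 - 71/8 = -87/8 ≈ -10.875)
H = -6 (H = -1 - 5 = -6)
(Z + B)*(H + 3) = (-283 - 87/8)*(-6 + 3) = -2351/8*(-3) = 7053/8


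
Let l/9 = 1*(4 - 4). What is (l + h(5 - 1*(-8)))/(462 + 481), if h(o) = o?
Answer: 13/943 ≈ 0.013786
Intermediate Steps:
l = 0 (l = 9*(1*(4 - 4)) = 9*(1*0) = 9*0 = 0)
(l + h(5 - 1*(-8)))/(462 + 481) = (0 + (5 - 1*(-8)))/(462 + 481) = (0 + (5 + 8))/943 = (0 + 13)*(1/943) = 13*(1/943) = 13/943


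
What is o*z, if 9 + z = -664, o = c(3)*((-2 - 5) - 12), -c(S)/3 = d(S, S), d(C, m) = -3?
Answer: 115083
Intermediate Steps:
c(S) = 9 (c(S) = -3*(-3) = 9)
o = -171 (o = 9*((-2 - 5) - 12) = 9*(-7 - 12) = 9*(-19) = -171)
z = -673 (z = -9 - 664 = -673)
o*z = -171*(-673) = 115083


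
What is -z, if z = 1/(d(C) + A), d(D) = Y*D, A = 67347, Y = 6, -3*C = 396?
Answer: -1/66555 ≈ -1.5025e-5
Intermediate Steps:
C = -132 (C = -1/3*396 = -132)
d(D) = 6*D
z = 1/66555 (z = 1/(6*(-132) + 67347) = 1/(-792 + 67347) = 1/66555 ≈ 1.5025e-5)
-z = -1*1/66555 = -1/66555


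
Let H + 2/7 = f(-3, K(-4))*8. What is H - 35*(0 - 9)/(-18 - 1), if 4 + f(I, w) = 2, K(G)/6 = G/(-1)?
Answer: -4371/133 ≈ -32.865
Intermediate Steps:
K(G) = -6*G (K(G) = 6*(G/(-1)) = 6*(G*(-1)) = 6*(-G) = -6*G)
f(I, w) = -2 (f(I, w) = -4 + 2 = -2)
H = -114/7 (H = -2/7 - 2*8 = -2/7 - 16 = -114/7 ≈ -16.286)
H - 35*(0 - 9)/(-18 - 1) = -114/7 - 35*(0 - 9)/(-18 - 1) = -114/7 - (-315)/(-19) = -114/7 - (-315)*(-1)/19 = -114/7 - 35*9/19 = -114/7 - 315/19 = -4371/133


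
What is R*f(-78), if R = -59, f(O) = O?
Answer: 4602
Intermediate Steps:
R*f(-78) = -59*(-78) = 4602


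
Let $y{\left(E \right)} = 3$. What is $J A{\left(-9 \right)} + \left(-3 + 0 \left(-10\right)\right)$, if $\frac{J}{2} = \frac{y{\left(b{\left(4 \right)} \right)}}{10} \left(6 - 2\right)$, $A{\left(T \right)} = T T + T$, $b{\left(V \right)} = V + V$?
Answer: $\frac{849}{5} \approx 169.8$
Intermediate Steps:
$b{\left(V \right)} = 2 V$
$A{\left(T \right)} = T + T^{2}$ ($A{\left(T \right)} = T^{2} + T = T + T^{2}$)
$J = \frac{12}{5}$ ($J = 2 \cdot \frac{3}{10} \left(6 - 2\right) = 2 \cdot 3 \cdot \frac{1}{10} \cdot 4 = 2 \cdot \frac{3}{10} \cdot 4 = 2 \cdot \frac{6}{5} = \frac{12}{5} \approx 2.4$)
$J A{\left(-9 \right)} + \left(-3 + 0 \left(-10\right)\right) = \frac{12 \left(- 9 \left(1 - 9\right)\right)}{5} + \left(-3 + 0 \left(-10\right)\right) = \frac{12 \left(\left(-9\right) \left(-8\right)\right)}{5} + \left(-3 + 0\right) = \frac{12}{5} \cdot 72 - 3 = \frac{864}{5} - 3 = \frac{849}{5}$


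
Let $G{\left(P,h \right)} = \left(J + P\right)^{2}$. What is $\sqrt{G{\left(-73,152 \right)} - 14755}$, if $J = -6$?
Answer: $3 i \sqrt{946} \approx 92.271 i$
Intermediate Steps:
$G{\left(P,h \right)} = \left(-6 + P\right)^{2}$
$\sqrt{G{\left(-73,152 \right)} - 14755} = \sqrt{\left(-6 - 73\right)^{2} - 14755} = \sqrt{\left(-79\right)^{2} - 14755} = \sqrt{6241 - 14755} = \sqrt{-8514} = 3 i \sqrt{946}$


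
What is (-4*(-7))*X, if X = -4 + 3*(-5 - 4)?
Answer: -868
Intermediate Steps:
X = -31 (X = -4 + 3*(-9) = -4 - 27 = -31)
(-4*(-7))*X = -4*(-7)*(-31) = 28*(-31) = -868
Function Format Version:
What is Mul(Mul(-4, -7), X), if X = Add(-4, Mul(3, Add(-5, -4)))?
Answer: -868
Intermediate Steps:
X = -31 (X = Add(-4, Mul(3, -9)) = Add(-4, -27) = -31)
Mul(Mul(-4, -7), X) = Mul(Mul(-4, -7), -31) = Mul(28, -31) = -868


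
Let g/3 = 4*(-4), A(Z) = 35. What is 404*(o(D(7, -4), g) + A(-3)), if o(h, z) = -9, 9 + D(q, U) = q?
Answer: 10504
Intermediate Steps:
D(q, U) = -9 + q
g = -48 (g = 3*(4*(-4)) = 3*(-16) = -48)
404*(o(D(7, -4), g) + A(-3)) = 404*(-9 + 35) = 404*26 = 10504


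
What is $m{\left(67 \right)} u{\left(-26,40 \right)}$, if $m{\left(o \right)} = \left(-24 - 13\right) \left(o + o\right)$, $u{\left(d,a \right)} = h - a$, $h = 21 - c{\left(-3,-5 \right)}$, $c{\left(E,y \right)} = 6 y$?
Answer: $-54538$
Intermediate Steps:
$h = 51$ ($h = 21 - 6 \left(-5\right) = 21 - -30 = 21 + 30 = 51$)
$u{\left(d,a \right)} = 51 - a$
$m{\left(o \right)} = - 74 o$ ($m{\left(o \right)} = - 37 \cdot 2 o = - 74 o$)
$m{\left(67 \right)} u{\left(-26,40 \right)} = \left(-74\right) 67 \left(51 - 40\right) = - 4958 \left(51 - 40\right) = \left(-4958\right) 11 = -54538$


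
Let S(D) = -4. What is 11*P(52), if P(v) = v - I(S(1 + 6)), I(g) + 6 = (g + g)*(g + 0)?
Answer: 286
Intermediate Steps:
I(g) = -6 + 2*g**2 (I(g) = -6 + (g + g)*(g + 0) = -6 + (2*g)*g = -6 + 2*g**2)
P(v) = -26 + v (P(v) = v - (-6 + 2*(-4)**2) = v - (-6 + 2*16) = v - (-6 + 32) = v - 1*26 = v - 26 = -26 + v)
11*P(52) = 11*(-26 + 52) = 11*26 = 286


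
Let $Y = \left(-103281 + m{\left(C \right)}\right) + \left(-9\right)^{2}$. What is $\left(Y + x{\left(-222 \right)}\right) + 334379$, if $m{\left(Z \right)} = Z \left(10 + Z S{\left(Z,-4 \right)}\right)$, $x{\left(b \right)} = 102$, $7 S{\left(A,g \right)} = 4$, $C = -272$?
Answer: $\frac{1895863}{7} \approx 2.7084 \cdot 10^{5}$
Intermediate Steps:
$S{\left(A,g \right)} = \frac{4}{7}$ ($S{\left(A,g \right)} = \frac{1}{7} \cdot 4 = \frac{4}{7}$)
$m{\left(Z \right)} = Z \left(10 + \frac{4 Z}{7}\right)$ ($m{\left(Z \right)} = Z \left(10 + Z \frac{4}{7}\right) = Z \left(10 + \frac{4 Z}{7}\right)$)
$Y = - \frac{445504}{7}$ ($Y = \left(-103281 + \frac{2}{7} \left(-272\right) \left(35 + 2 \left(-272\right)\right)\right) + \left(-9\right)^{2} = \left(-103281 + \frac{2}{7} \left(-272\right) \left(35 - 544\right)\right) + 81 = \left(-103281 + \frac{2}{7} \left(-272\right) \left(-509\right)\right) + 81 = \left(-103281 + \frac{276896}{7}\right) + 81 = - \frac{446071}{7} + 81 = - \frac{445504}{7} \approx -63643.0$)
$\left(Y + x{\left(-222 \right)}\right) + 334379 = \left(- \frac{445504}{7} + 102\right) + 334379 = - \frac{444790}{7} + 334379 = \frac{1895863}{7}$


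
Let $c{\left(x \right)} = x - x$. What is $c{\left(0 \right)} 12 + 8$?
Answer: $8$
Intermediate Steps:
$c{\left(x \right)} = 0$
$c{\left(0 \right)} 12 + 8 = 0 \cdot 12 + 8 = 0 + 8 = 8$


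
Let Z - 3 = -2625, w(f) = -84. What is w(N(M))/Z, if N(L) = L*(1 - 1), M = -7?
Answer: 14/437 ≈ 0.032037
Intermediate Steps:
N(L) = 0 (N(L) = L*0 = 0)
Z = -2622 (Z = 3 - 2625 = -2622)
w(N(M))/Z = -84/(-2622) = -84*(-1/2622) = 14/437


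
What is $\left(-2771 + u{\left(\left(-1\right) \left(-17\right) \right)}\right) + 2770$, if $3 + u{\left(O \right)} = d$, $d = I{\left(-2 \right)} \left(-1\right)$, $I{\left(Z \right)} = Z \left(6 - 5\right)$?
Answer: $-2$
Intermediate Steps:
$I{\left(Z \right)} = Z$ ($I{\left(Z \right)} = Z 1 = Z$)
$d = 2$ ($d = \left(-2\right) \left(-1\right) = 2$)
$u{\left(O \right)} = -1$ ($u{\left(O \right)} = -3 + 2 = -1$)
$\left(-2771 + u{\left(\left(-1\right) \left(-17\right) \right)}\right) + 2770 = \left(-2771 - 1\right) + 2770 = -2772 + 2770 = -2$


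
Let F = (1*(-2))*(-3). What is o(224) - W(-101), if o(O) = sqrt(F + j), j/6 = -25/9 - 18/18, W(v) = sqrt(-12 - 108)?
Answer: I*(-6*sqrt(30) + 5*sqrt(6))/3 ≈ -6.872*I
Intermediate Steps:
F = 6 (F = -2*(-3) = 6)
W(v) = 2*I*sqrt(30) (W(v) = sqrt(-120) = 2*I*sqrt(30))
j = -68/3 (j = 6*(-25/9 - 18/18) = 6*(-25*1/9 - 18*1/18) = 6*(-25/9 - 1) = 6*(-34/9) = -68/3 ≈ -22.667)
o(O) = 5*I*sqrt(6)/3 (o(O) = sqrt(6 - 68/3) = sqrt(-50/3) = 5*I*sqrt(6)/3)
o(224) - W(-101) = 5*I*sqrt(6)/3 - 2*I*sqrt(30) = -2*I*sqrt(30) + 5*I*sqrt(6)/3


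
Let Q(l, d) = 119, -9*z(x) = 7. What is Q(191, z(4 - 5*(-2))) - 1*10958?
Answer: -10839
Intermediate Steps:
z(x) = -7/9 (z(x) = -⅑*7 = -7/9)
Q(191, z(4 - 5*(-2))) - 1*10958 = 119 - 1*10958 = 119 - 10958 = -10839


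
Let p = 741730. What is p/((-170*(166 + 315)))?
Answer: -74173/8177 ≈ -9.0709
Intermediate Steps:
p/((-170*(166 + 315))) = 741730/((-170*(166 + 315))) = 741730/((-170*481)) = 741730/(-81770) = 741730*(-1/81770) = -74173/8177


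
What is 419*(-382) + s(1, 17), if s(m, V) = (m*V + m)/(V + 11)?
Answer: -2240803/14 ≈ -1.6006e+5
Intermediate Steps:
s(m, V) = (m + V*m)/(11 + V) (s(m, V) = (V*m + m)/(11 + V) = (m + V*m)/(11 + V))
419*(-382) + s(1, 17) = 419*(-382) + 1*(1 + 17)/(11 + 17) = -160058 + 1*18/28 = -160058 + 1*(1/28)*18 = -160058 + 9/14 = -2240803/14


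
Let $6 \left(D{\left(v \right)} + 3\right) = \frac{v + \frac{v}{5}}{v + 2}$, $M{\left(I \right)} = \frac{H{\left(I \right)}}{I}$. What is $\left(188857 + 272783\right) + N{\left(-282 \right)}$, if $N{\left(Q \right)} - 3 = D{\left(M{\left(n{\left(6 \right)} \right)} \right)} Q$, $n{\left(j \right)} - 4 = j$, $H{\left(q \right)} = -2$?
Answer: $\frac{6937429}{15} \approx 4.625 \cdot 10^{5}$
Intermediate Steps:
$n{\left(j \right)} = 4 + j$
$M{\left(I \right)} = - \frac{2}{I}$
$D{\left(v \right)} = -3 + \frac{v}{5 \left(2 + v\right)}$ ($D{\left(v \right)} = -3 + \frac{\left(v + \frac{v}{5}\right) \frac{1}{v + 2}}{6} = -3 + \frac{\left(v + v \frac{1}{5}\right) \frac{1}{2 + v}}{6} = -3 + \frac{\left(v + \frac{v}{5}\right) \frac{1}{2 + v}}{6} = -3 + \frac{\frac{6 v}{5} \frac{1}{2 + v}}{6} = -3 + \frac{\frac{6}{5} v \frac{1}{2 + v}}{6} = -3 + \frac{v}{5 \left(2 + v\right)}$)
$N{\left(Q \right)} = 3 - \frac{136 Q}{45}$ ($N{\left(Q \right)} = 3 + \frac{2 \left(-15 - 7 \left(- \frac{2}{4 + 6}\right)\right)}{5 \left(2 - \frac{2}{4 + 6}\right)} Q = 3 + \frac{2 \left(-15 - 7 \left(- \frac{2}{10}\right)\right)}{5 \left(2 - \frac{2}{10}\right)} Q = 3 + \frac{2 \left(-15 - 7 \left(\left(-2\right) \frac{1}{10}\right)\right)}{5 \left(2 - \frac{1}{5}\right)} Q = 3 + \frac{2 \left(-15 - - \frac{7}{5}\right)}{5 \left(2 - \frac{1}{5}\right)} Q = 3 + \frac{2 \left(-15 + \frac{7}{5}\right)}{5 \cdot \frac{9}{5}} Q = 3 + \frac{2}{5} \cdot \frac{5}{9} \left(- \frac{68}{5}\right) Q = 3 - \frac{136 Q}{45}$)
$\left(188857 + 272783\right) + N{\left(-282 \right)} = \left(188857 + 272783\right) + \left(3 - - \frac{12784}{15}\right) = 461640 + \left(3 + \frac{12784}{15}\right) = 461640 + \frac{12829}{15} = \frac{6937429}{15}$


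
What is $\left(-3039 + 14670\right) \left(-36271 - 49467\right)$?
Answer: $-997218678$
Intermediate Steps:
$\left(-3039 + 14670\right) \left(-36271 - 49467\right) = 11631 \left(-85738\right) = -997218678$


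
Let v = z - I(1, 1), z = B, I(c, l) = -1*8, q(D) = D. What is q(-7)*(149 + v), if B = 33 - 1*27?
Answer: -1141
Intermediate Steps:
B = 6 (B = 33 - 27 = 6)
I(c, l) = -8
z = 6
v = 14 (v = 6 - 1*(-8) = 6 + 8 = 14)
q(-7)*(149 + v) = -7*(149 + 14) = -7*163 = -1141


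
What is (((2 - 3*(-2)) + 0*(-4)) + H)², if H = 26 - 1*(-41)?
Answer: 5625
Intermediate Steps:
H = 67 (H = 26 + 41 = 67)
(((2 - 3*(-2)) + 0*(-4)) + H)² = (((2 - 3*(-2)) + 0*(-4)) + 67)² = (((2 + 6) + 0) + 67)² = ((8 + 0) + 67)² = (8 + 67)² = 75² = 5625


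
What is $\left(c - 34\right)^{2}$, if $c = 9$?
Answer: $625$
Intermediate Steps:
$\left(c - 34\right)^{2} = \left(9 - 34\right)^{2} = \left(-25\right)^{2} = 625$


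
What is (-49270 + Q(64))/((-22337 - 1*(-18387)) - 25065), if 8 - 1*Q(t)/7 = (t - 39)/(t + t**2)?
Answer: 40946083/24140480 ≈ 1.6962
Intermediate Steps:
Q(t) = 56 - 7*(-39 + t)/(t + t**2) (Q(t) = 56 - 7*(t - 39)/(t + t**2) = 56 - 7*(-39 + t)/(t + t**2))
(-49270 + Q(64))/((-22337 - 1*(-18387)) - 25065) = (-49270 + 7*(39 + 7*64 + 8*64**2)/(64*(1 + 64)))/((-22337 - 1*(-18387)) - 25065) = (-49270 + 7*(1/64)*(39 + 448 + 8*4096)/65)/((-22337 + 18387) - 25065) = (-49270 + 7*(1/64)*(1/65)*(39 + 448 + 32768))/(-3950 - 25065) = (-49270 + 7*(1/64)*(1/65)*33255)/(-29015) = (-49270 + 46557/832)*(-1/29015) = -40946083/832*(-1/29015) = 40946083/24140480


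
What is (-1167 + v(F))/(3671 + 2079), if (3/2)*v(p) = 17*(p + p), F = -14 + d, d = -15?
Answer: -5473/17250 ≈ -0.31728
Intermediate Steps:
F = -29 (F = -14 - 15 = -29)
v(p) = 68*p/3 (v(p) = 2*(17*(p + p))/3 = 2*(17*(2*p))/3 = 2*(34*p)/3 = 68*p/3)
(-1167 + v(F))/(3671 + 2079) = (-1167 + (68/3)*(-29))/(3671 + 2079) = (-1167 - 1972/3)/5750 = -5473/3*1/5750 = -5473/17250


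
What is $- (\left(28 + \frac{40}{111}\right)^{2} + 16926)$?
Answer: $- \frac{218455150}{12321} \approx -17730.0$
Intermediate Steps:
$- (\left(28 + \frac{40}{111}\right)^{2} + 16926) = - (\left(\frac{3148}{111}\right)^{2} + 16926) = - (\frac{9909904}{12321} + 16926) = \left(-1\right) \frac{218455150}{12321} = - \frac{218455150}{12321}$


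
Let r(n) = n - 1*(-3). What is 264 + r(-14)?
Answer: 253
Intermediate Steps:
r(n) = 3 + n (r(n) = n + 3 = 3 + n)
264 + r(-14) = 264 + (3 - 14) = 264 - 11 = 253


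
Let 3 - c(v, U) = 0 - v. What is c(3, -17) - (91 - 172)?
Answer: 87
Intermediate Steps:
c(v, U) = 3 + v (c(v, U) = 3 - (0 - v) = 3 - (-1)*v = 3 + v)
c(3, -17) - (91 - 172) = (3 + 3) - (91 - 172) = 6 - 1*(-81) = 6 + 81 = 87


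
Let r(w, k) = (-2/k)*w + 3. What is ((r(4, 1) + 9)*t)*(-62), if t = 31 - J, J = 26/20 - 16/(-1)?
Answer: -16988/5 ≈ -3397.6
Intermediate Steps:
J = 173/10 (J = 26*(1/20) - 16*(-1) = 13/10 + 16 = 173/10 ≈ 17.300)
r(w, k) = 3 - 2*w/k (r(w, k) = -2*w/k + 3 = 3 - 2*w/k)
t = 137/10 (t = 31 - 1*173/10 = 31 - 173/10 = 137/10 ≈ 13.700)
((r(4, 1) + 9)*t)*(-62) = (((3 - 2*4/1) + 9)*(137/10))*(-62) = (((3 - 2*4*1) + 9)*(137/10))*(-62) = (((3 - 8) + 9)*(137/10))*(-62) = ((-5 + 9)*(137/10))*(-62) = (4*(137/10))*(-62) = (274/5)*(-62) = -16988/5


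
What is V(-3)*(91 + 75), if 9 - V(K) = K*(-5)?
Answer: -996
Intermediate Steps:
V(K) = 9 + 5*K (V(K) = 9 - K*(-5) = 9 - (-5)*K = 9 + 5*K)
V(-3)*(91 + 75) = (9 + 5*(-3))*(91 + 75) = (9 - 15)*166 = -6*166 = -996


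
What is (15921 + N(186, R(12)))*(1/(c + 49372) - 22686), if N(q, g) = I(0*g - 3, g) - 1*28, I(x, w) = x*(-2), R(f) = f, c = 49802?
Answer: -35770545810337/99174 ≈ -3.6068e+8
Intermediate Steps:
I(x, w) = -2*x
N(q, g) = -22 (N(q, g) = -2*(0*g - 3) - 1*28 = -2*(0 - 3) - 28 = -2*(-3) - 28 = 6 - 28 = -22)
(15921 + N(186, R(12)))*(1/(c + 49372) - 22686) = (15921 - 22)*(1/(49802 + 49372) - 22686) = 15899*(1/99174 - 22686) = 15899*(-2249861363/99174) = -35770545810337/99174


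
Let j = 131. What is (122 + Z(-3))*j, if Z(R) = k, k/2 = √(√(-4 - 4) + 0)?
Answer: 15982 + 262*2^(¾)*√I ≈ 16294.0 + 311.57*I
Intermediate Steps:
k = 2*2^(¾)*√I (k = 2*√(√(-4 - 4) + 0) = 2*√(√(-8) + 0) = 2*√(2*I*√2 + 0) = 2*√(2*I*√2) = 2*(2^(¾)*√I) = 2*2^(¾)*√I ≈ 2.3784 + 2.3784*I)
Z(R) = 2*2^(¾)*√I
(122 + Z(-3))*j = (122 + 2*2^(¾)*√I)*131 = 15982 + 262*2^(¾)*√I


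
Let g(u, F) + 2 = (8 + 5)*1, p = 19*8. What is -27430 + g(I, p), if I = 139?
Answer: -27419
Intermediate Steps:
p = 152
g(u, F) = 11 (g(u, F) = -2 + (8 + 5)*1 = -2 + 13*1 = -2 + 13 = 11)
-27430 + g(I, p) = -27430 + 11 = -27419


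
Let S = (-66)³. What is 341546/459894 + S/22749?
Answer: -20741309245/1743688101 ≈ -11.895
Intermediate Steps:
S = -287496
341546/459894 + S/22749 = 341546/459894 - 287496/22749 = 341546*(1/459894) - 287496*1/22749 = 170773/229947 - 95832/7583 = -20741309245/1743688101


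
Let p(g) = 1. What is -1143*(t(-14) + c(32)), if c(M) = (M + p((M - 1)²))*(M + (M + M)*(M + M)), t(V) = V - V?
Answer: -155704032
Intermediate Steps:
t(V) = 0
c(M) = (1 + M)*(M + 4*M²) (c(M) = (M + 1)*(M + (M + M)*(M + M)) = (1 + M)*(M + (2*M)*(2*M)) = (1 + M)*(M + 4*M²))
-1143*(t(-14) + c(32)) = -1143*(0 + 32*(1 + 4*32² + 5*32)) = -1143*(0 + 32*(1 + 4*1024 + 160)) = -1143*(0 + 32*(1 + 4096 + 160)) = -1143*(0 + 32*4257) = -1143*(0 + 136224) = -1143*136224 = -155704032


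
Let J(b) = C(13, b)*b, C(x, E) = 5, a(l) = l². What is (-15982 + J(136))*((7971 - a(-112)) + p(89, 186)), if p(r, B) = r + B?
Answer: 65767996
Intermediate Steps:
J(b) = 5*b
p(r, B) = B + r
(-15982 + J(136))*((7971 - a(-112)) + p(89, 186)) = (-15982 + 5*136)*((7971 - 1*(-112)²) + (186 + 89)) = (-15982 + 680)*((7971 - 1*12544) + 275) = -15302*((7971 - 12544) + 275) = -15302*(-4573 + 275) = -15302*(-4298) = 65767996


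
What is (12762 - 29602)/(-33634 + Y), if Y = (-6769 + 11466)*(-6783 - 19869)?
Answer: 8420/62609039 ≈ 0.00013449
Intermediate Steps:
Y = -125184444 (Y = 4697*(-26652) = -125184444)
(12762 - 29602)/(-33634 + Y) = (12762 - 29602)/(-33634 - 125184444) = -16840/(-125218078) = -16840*(-1/125218078) = 8420/62609039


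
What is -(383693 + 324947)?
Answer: -708640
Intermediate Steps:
-(383693 + 324947) = -1*708640 = -708640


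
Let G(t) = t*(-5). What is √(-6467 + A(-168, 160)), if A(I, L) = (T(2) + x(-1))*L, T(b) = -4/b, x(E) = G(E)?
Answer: I*√5987 ≈ 77.376*I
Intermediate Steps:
G(t) = -5*t
x(E) = -5*E
A(I, L) = 3*L (A(I, L) = (-4/2 - 5*(-1))*L = (-4*½ + 5)*L = (-2 + 5)*L = 3*L)
√(-6467 + A(-168, 160)) = √(-6467 + 3*160) = √(-6467 + 480) = √(-5987) = I*√5987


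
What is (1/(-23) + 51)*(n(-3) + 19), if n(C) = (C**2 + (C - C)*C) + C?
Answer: 29300/23 ≈ 1273.9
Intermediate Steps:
n(C) = C + C**2 (n(C) = (C**2 + 0*C) + C = (C**2 + 0) + C = C**2 + C = C + C**2)
(1/(-23) + 51)*(n(-3) + 19) = (1/(-23) + 51)*(-3*(1 - 3) + 19) = (-1/23 + 51)*(-3*(-2) + 19) = 1172*(6 + 19)/23 = (1172/23)*25 = 29300/23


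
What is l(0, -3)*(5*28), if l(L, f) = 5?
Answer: 700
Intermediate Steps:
l(0, -3)*(5*28) = 5*(5*28) = 5*140 = 700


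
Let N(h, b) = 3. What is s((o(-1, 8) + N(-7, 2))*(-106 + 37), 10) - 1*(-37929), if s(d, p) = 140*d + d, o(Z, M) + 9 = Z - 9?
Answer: 193593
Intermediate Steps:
o(Z, M) = -18 + Z (o(Z, M) = -9 + (Z - 9) = -9 + (-9 + Z) = -18 + Z)
s(d, p) = 141*d
s((o(-1, 8) + N(-7, 2))*(-106 + 37), 10) - 1*(-37929) = 141*(((-18 - 1) + 3)*(-106 + 37)) - 1*(-37929) = 141*((-19 + 3)*(-69)) + 37929 = 141*(-16*(-69)) + 37929 = 141*1104 + 37929 = 155664 + 37929 = 193593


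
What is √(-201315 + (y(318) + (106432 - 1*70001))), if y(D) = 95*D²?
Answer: 2*√2360474 ≈ 3072.8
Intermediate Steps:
√(-201315 + (y(318) + (106432 - 1*70001))) = √(-201315 + (95*318² + (106432 - 1*70001))) = √(-201315 + (95*101124 + (106432 - 70001))) = √(-201315 + (9606780 + 36431)) = √(-201315 + 9643211) = √9441896 = 2*√2360474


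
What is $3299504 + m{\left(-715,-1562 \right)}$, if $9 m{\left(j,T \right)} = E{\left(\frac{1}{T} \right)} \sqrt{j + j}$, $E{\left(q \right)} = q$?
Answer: $3299504 - \frac{i \sqrt{1430}}{14058} \approx 3.2995 \cdot 10^{6} - 0.00269 i$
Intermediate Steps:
$m{\left(j,T \right)} = \frac{\sqrt{2} \sqrt{j}}{9 T}$ ($m{\left(j,T \right)} = \frac{\frac{1}{T} \sqrt{j + j}}{9} = \frac{\frac{1}{T} \sqrt{2 j}}{9} = \frac{\frac{1}{T} \sqrt{2} \sqrt{j}}{9} = \frac{\sqrt{2} \frac{1}{T} \sqrt{j}}{9} = \frac{\sqrt{2} \sqrt{j}}{9 T}$)
$3299504 + m{\left(-715,-1562 \right)} = 3299504 + \frac{\sqrt{2} \sqrt{-715}}{9 \left(-1562\right)} = 3299504 + \frac{1}{9} \sqrt{2} \left(- \frac{1}{1562}\right) i \sqrt{715} = 3299504 - \frac{i \sqrt{1430}}{14058}$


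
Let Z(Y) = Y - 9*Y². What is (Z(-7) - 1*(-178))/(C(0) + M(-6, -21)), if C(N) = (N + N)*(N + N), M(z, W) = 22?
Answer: -135/11 ≈ -12.273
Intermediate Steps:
C(N) = 4*N² (C(N) = (2*N)*(2*N) = 4*N²)
(Z(-7) - 1*(-178))/(C(0) + M(-6, -21)) = (-7*(1 - 9*(-7)) - 1*(-178))/(4*0² + 22) = (-7*(1 + 63) + 178)/(4*0 + 22) = (-7*64 + 178)/(0 + 22) = (-448 + 178)/22 = -270*1/22 = -135/11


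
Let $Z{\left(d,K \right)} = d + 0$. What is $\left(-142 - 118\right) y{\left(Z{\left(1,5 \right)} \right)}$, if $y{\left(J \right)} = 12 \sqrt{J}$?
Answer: $-3120$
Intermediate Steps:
$Z{\left(d,K \right)} = d$
$\left(-142 - 118\right) y{\left(Z{\left(1,5 \right)} \right)} = \left(-142 - 118\right) 12 \sqrt{1} = - 260 \cdot 12 \cdot 1 = \left(-260\right) 12 = -3120$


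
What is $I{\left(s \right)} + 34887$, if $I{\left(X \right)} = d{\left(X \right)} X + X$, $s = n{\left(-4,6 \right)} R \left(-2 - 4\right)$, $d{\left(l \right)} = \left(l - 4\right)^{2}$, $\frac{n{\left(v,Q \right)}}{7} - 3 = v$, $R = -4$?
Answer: $-4935393$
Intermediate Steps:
$n{\left(v,Q \right)} = 21 + 7 v$
$d{\left(l \right)} = \left(-4 + l\right)^{2}$
$s = -168$ ($s = \left(21 + 7 \left(-4\right)\right) \left(-4\right) \left(-2 - 4\right) = \left(21 - 28\right) \left(-4\right) \left(-6\right) = \left(-7\right) \left(-4\right) \left(-6\right) = 28 \left(-6\right) = -168$)
$I{\left(X \right)} = X + X \left(-4 + X\right)^{2}$ ($I{\left(X \right)} = \left(-4 + X\right)^{2} X + X = X \left(-4 + X\right)^{2} + X = X + X \left(-4 + X\right)^{2}$)
$I{\left(s \right)} + 34887 = - 168 \left(1 + \left(-4 - 168\right)^{2}\right) + 34887 = - 168 \left(1 + \left(-172\right)^{2}\right) + 34887 = - 168 \left(1 + 29584\right) + 34887 = \left(-168\right) 29585 + 34887 = -4970280 + 34887 = -4935393$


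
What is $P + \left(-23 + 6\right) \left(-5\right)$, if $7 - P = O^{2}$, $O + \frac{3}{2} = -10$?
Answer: $- \frac{161}{4} \approx -40.25$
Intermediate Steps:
$O = - \frac{23}{2}$ ($O = - \frac{3}{2} - 10 = - \frac{23}{2} \approx -11.5$)
$P = - \frac{501}{4}$ ($P = 7 - \left(- \frac{23}{2}\right)^{2} = 7 - \frac{529}{4} = - \frac{501}{4} \approx -125.25$)
$P + \left(-23 + 6\right) \left(-5\right) = - \frac{501}{4} + \left(-23 + 6\right) \left(-5\right) = - \frac{501}{4} - -85 = - \frac{501}{4} + 85 = - \frac{161}{4}$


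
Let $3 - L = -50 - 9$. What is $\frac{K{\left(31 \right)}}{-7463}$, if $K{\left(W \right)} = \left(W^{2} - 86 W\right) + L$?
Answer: $\frac{1643}{7463} \approx 0.22015$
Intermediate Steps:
$L = 62$ ($L = 3 - \left(-50 - 9\right) = 3 - -59 = 3 + 59 = 62$)
$K{\left(W \right)} = 62 + W^{2} - 86 W$ ($K{\left(W \right)} = \left(W^{2} - 86 W\right) + 62 = 62 + W^{2} - 86 W$)
$\frac{K{\left(31 \right)}}{-7463} = \frac{62 + 31^{2} - 2666}{-7463} = \left(62 + 961 - 2666\right) \left(- \frac{1}{7463}\right) = \left(-1643\right) \left(- \frac{1}{7463}\right) = \frac{1643}{7463}$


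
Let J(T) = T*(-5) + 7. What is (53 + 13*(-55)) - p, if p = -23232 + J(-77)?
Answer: 22178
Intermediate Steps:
J(T) = 7 - 5*T (J(T) = -5*T + 7 = 7 - 5*T)
p = -22840 (p = -23232 + (7 - 5*(-77)) = -23232 + (7 + 385) = -23232 + 392 = -22840)
(53 + 13*(-55)) - p = (53 + 13*(-55)) - 1*(-22840) = (53 - 715) + 22840 = -662 + 22840 = 22178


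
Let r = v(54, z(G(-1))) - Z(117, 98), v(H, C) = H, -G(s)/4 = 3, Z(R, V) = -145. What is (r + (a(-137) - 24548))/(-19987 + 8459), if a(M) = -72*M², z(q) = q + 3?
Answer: 1375717/11528 ≈ 119.34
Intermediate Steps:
G(s) = -12 (G(s) = -4*3 = -12)
z(q) = 3 + q
r = 199 (r = 54 - 1*(-145) = 54 + 145 = 199)
(r + (a(-137) - 24548))/(-19987 + 8459) = (199 + (-72*(-137)² - 24548))/(-19987 + 8459) = (199 + (-72*18769 - 24548))/(-11528) = (199 + (-1351368 - 24548))*(-1/11528) = (199 - 1375916)*(-1/11528) = -1375717*(-1/11528) = 1375717/11528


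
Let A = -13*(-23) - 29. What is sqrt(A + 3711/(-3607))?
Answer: sqrt(3499435653)/3607 ≈ 16.400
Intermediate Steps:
A = 270 (A = 299 - 29 = 270)
sqrt(A + 3711/(-3607)) = sqrt(270 + 3711/(-3607)) = sqrt(270 + 3711*(-1/3607)) = sqrt(270 - 3711/3607) = sqrt(970179/3607) = sqrt(3499435653)/3607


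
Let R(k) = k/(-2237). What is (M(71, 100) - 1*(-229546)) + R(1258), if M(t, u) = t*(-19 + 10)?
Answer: 512063701/2237 ≈ 2.2891e+5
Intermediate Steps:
R(k) = -k/2237 (R(k) = k*(-1/2237) = -k/2237)
M(t, u) = -9*t (M(t, u) = t*(-9) = -9*t)
(M(71, 100) - 1*(-229546)) + R(1258) = (-9*71 - 1*(-229546)) - 1/2237*1258 = (-639 + 229546) - 1258/2237 = 228907 - 1258/2237 = 512063701/2237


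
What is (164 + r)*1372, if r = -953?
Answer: -1082508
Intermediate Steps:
(164 + r)*1372 = (164 - 953)*1372 = -789*1372 = -1082508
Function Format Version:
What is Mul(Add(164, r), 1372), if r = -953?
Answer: -1082508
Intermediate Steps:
Mul(Add(164, r), 1372) = Mul(Add(164, -953), 1372) = Mul(-789, 1372) = -1082508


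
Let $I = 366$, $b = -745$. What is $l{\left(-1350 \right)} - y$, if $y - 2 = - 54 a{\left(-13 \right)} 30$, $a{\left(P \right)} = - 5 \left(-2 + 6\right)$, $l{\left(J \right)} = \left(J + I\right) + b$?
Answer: $-34131$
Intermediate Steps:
$l{\left(J \right)} = -379 + J$ ($l{\left(J \right)} = \left(J + 366\right) - 745 = \left(366 + J\right) - 745 = -379 + J$)
$a{\left(P \right)} = -20$ ($a{\left(P \right)} = \left(-5\right) 4 = -20$)
$y = 32402$ ($y = 2 + \left(-54\right) \left(-20\right) 30 = 2 + 1080 \cdot 30 = 2 + 32400 = 32402$)
$l{\left(-1350 \right)} - y = \left(-379 - 1350\right) - 32402 = -1729 - 32402 = -34131$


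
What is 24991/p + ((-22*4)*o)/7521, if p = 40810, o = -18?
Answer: 84200117/102310670 ≈ 0.82298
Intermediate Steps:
24991/p + ((-22*4)*o)/7521 = 24991/40810 + (-22*4*(-18))/7521 = 24991*(1/40810) - 88*(-18)*(1/7521) = 24991/40810 + 1584*(1/7521) = 24991/40810 + 528/2507 = 84200117/102310670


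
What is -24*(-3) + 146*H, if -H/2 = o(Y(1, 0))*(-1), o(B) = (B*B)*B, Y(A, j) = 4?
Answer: 18760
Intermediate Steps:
o(B) = B³ (o(B) = B²*B = B³)
H = 128 (H = -2*4³*(-1) = -128*(-1) = -2*(-64) = 128)
-24*(-3) + 146*H = -24*(-3) + 146*128 = 72 + 18688 = 18760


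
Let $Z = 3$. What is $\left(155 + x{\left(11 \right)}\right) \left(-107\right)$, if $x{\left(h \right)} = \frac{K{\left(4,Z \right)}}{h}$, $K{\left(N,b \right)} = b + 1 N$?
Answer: $- \frac{183184}{11} \approx -16653.0$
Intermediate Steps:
$K{\left(N,b \right)} = N + b$ ($K{\left(N,b \right)} = b + N = N + b$)
$x{\left(h \right)} = \frac{7}{h}$ ($x{\left(h \right)} = \frac{4 + 3}{h} = \frac{7}{h}$)
$\left(155 + x{\left(11 \right)}\right) \left(-107\right) = \left(155 + \frac{7}{11}\right) \left(-107\right) = \frac{1712}{11} \left(-107\right) = - \frac{183184}{11}$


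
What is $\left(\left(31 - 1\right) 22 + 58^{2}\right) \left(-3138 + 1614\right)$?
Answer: $-6132576$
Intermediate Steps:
$\left(\left(31 - 1\right) 22 + 58^{2}\right) \left(-3138 + 1614\right) = \left(30 \cdot 22 + 3364\right) \left(-1524\right) = \left(660 + 3364\right) \left(-1524\right) = 4024 \left(-1524\right) = -6132576$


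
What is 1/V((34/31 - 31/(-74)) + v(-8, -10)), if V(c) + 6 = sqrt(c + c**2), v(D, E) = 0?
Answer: -10524872/56460643 - 2294*sqrt(20065767)/169381929 ≈ -0.24708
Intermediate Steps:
V(c) = -6 + sqrt(c + c**2)
1/V((34/31 - 31/(-74)) + v(-8, -10)) = 1/(-6 + sqrt(((34/31 - 31/(-74)) + 0)*(1 + ((34/31 - 31/(-74)) + 0)))) = 1/(-6 + sqrt(((34*(1/31) - 31*(-1/74)) + 0)*(1 + ((34*(1/31) - 31*(-1/74)) + 0)))) = 1/(-6 + sqrt(((34/31 + 31/74) + 0)*(1 + ((34/31 + 31/74) + 0)))) = 1/(-6 + sqrt((3477/2294 + 0)*(1 + (3477/2294 + 0)))) = 1/(-6 + sqrt(3477*(1 + 3477/2294)/2294)) = 1/(-6 + sqrt((3477/2294)*(5771/2294))) = 1/(-6 + sqrt(20065767/5262436)) = 1/(-6 + sqrt(20065767)/2294)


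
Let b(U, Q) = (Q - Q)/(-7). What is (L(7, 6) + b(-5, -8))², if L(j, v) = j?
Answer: 49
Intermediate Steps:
b(U, Q) = 0 (b(U, Q) = 0*(-⅐) = 0)
(L(7, 6) + b(-5, -8))² = (7 + 0)² = 7² = 49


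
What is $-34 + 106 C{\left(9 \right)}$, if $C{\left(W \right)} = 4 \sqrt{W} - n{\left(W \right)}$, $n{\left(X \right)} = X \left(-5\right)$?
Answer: $6008$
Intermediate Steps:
$n{\left(X \right)} = - 5 X$
$C{\left(W \right)} = 4 \sqrt{W} + 5 W$ ($C{\left(W \right)} = 4 \sqrt{W} - - 5 W = 4 \sqrt{W} + 5 W$)
$-34 + 106 C{\left(9 \right)} = -34 + 106 \left(4 \sqrt{9} + 5 \cdot 9\right) = -34 + 106 \left(4 \cdot 3 + 45\right) = -34 + 106 \left(12 + 45\right) = -34 + 106 \cdot 57 = -34 + 6042 = 6008$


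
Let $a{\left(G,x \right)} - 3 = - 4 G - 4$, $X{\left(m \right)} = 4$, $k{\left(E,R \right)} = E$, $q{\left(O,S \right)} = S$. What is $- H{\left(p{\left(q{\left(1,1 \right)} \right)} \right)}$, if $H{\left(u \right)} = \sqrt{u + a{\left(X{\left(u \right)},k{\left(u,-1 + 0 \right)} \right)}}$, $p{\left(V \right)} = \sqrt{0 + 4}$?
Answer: $- i \sqrt{15} \approx - 3.873 i$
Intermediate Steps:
$p{\left(V \right)} = 2$ ($p{\left(V \right)} = \sqrt{4} = 2$)
$a{\left(G,x \right)} = -1 - 4 G$ ($a{\left(G,x \right)} = 3 - \left(4 + 4 G\right) = -1 - 4 G$)
$H{\left(u \right)} = \sqrt{-17 + u}$ ($H{\left(u \right)} = \sqrt{u - 17} = \sqrt{-17 + u}$)
$- H{\left(p{\left(q{\left(1,1 \right)} \right)} \right)} = - \sqrt{-17 + 2} = - \sqrt{-15} = - i \sqrt{15}$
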